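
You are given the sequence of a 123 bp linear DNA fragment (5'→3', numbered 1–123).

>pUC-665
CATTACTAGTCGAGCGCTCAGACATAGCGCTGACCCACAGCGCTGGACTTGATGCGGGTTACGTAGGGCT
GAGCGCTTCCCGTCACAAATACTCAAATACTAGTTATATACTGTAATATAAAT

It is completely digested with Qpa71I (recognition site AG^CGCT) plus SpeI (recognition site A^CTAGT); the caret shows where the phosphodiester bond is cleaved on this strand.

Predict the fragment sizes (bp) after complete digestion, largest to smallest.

Qpa71I sites (AGCGCT) start at positions 13, 26, 39, 72.
Qpa71I cuts after base 2 of each site, so after positions 14, 27, 40, 73.
SpeI sites (ACTAGT) start at positions 5, 99.
SpeI cuts after the first base of each site, so after positions 5, 99.
Combined cut positions: 5, 14, 27, 40, 73, 99.
Linear molecule, 6 cuts → 7 fragments:
  1–5 → 5 bp
  6–14 → 9 bp
  15–27 → 13 bp
  28–40 → 13 bp
  41–73 → 33 bp
  74–99 → 26 bp
  100–123 → 24 bp
Sorted largest to smallest: 33, 26, 24, 13, 13, 9, 5 bp.

33, 26, 24, 13, 13, 9, 5 bp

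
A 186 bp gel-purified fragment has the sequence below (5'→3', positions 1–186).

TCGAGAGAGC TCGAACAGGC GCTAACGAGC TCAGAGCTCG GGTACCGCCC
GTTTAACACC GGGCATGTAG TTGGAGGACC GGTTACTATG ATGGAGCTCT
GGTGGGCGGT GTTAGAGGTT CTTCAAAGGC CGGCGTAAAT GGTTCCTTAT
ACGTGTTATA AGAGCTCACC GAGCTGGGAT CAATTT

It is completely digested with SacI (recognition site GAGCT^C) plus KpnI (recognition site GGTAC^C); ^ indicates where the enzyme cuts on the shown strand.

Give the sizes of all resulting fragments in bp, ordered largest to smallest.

SacI sites (GAGCTC) start at positions 7, 27, 34, 94, 162.
SacI cuts after base 5 of each site (before the last base), so after positions 11, 31, 38, 98, 166.
The KpnI site (GGTACC) starts at position 41.
KpnI cuts after base 5 of each site (before the last base), so after position 45.
Combined cut positions: 11, 31, 38, 45, 98, 166.
Linear molecule, 6 cuts → 7 fragments:
  1–11 → 11 bp
  12–31 → 20 bp
  32–38 → 7 bp
  39–45 → 7 bp
  46–98 → 53 bp
  99–166 → 68 bp
  167–186 → 20 bp
Sorted largest to smallest: 68, 53, 20, 20, 11, 7, 7 bp.

68, 53, 20, 20, 11, 7, 7 bp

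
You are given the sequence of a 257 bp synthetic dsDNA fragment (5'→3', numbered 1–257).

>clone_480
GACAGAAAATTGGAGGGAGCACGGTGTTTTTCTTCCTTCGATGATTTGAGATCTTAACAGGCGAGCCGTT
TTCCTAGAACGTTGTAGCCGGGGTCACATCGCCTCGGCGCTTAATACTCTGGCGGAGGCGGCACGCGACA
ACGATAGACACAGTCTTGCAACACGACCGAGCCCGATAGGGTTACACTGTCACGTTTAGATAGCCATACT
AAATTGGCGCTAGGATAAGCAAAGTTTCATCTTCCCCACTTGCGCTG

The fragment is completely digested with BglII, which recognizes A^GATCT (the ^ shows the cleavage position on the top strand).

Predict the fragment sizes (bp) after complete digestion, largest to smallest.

208, 49 bp

The BglII site (AGATCT) starts at position 49.
BglII cuts after the first base of each site, so after position 49.
Linear molecule, 1 cut → 2 fragments:
  1–49 → 49 bp
  50–257 → 208 bp
Sorted largest to smallest: 208, 49 bp.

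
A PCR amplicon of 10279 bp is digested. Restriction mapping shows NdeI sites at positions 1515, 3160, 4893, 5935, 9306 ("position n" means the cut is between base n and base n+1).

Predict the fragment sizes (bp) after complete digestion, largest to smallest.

3371, 1733, 1645, 1515, 1042, 973 bp

Linear molecule, 5 cuts → 6 fragments:
  1515 − 0 = 1515 bp
  3160 − 1515 = 1645 bp
  4893 − 3160 = 1733 bp
  5935 − 4893 = 1042 bp
  9306 − 5935 = 3371 bp
  10279 − 9306 = 973 bp
Sorted largest to smallest: 3371, 1733, 1645, 1515, 1042, 973 bp.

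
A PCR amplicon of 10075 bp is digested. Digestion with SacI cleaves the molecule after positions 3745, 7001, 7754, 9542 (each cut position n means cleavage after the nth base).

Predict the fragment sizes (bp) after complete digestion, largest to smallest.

Linear molecule, 4 cuts → 5 fragments:
  3745 − 0 = 3745 bp
  7001 − 3745 = 3256 bp
  7754 − 7001 = 753 bp
  9542 − 7754 = 1788 bp
  10075 − 9542 = 533 bp
Sorted largest to smallest: 3745, 3256, 1788, 753, 533 bp.

3745, 3256, 1788, 753, 533 bp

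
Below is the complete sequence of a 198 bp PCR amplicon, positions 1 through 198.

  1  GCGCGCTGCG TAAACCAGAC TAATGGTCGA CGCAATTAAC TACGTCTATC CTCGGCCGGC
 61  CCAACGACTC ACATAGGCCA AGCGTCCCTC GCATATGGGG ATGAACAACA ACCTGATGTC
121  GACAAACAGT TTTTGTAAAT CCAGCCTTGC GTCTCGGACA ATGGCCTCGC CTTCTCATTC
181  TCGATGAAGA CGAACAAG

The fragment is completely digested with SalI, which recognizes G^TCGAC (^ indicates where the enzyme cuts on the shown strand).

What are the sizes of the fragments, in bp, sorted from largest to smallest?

SalI sites (GTCGAC) start at positions 26, 118.
SalI cuts after the first base of each site, so after positions 26, 118.
Linear molecule, 2 cuts → 3 fragments:
  1–26 → 26 bp
  27–118 → 92 bp
  119–198 → 80 bp
Sorted largest to smallest: 92, 80, 26 bp.

92, 80, 26 bp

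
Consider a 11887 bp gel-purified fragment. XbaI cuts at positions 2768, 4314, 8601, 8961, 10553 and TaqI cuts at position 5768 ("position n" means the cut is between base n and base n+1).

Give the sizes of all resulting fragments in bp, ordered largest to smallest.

2833, 2768, 1592, 1546, 1454, 1334, 360 bp

Combined cut positions (sorted): 2768, 4314, 5768, 8601, 8961, 10553.
Linear molecule, 6 cuts → 7 fragments:
  2768 − 0 = 2768 bp
  4314 − 2768 = 1546 bp
  5768 − 4314 = 1454 bp
  8601 − 5768 = 2833 bp
  8961 − 8601 = 360 bp
  10553 − 8961 = 1592 bp
  11887 − 10553 = 1334 bp
Sorted largest to smallest: 2833, 2768, 1592, 1546, 1454, 1334, 360 bp.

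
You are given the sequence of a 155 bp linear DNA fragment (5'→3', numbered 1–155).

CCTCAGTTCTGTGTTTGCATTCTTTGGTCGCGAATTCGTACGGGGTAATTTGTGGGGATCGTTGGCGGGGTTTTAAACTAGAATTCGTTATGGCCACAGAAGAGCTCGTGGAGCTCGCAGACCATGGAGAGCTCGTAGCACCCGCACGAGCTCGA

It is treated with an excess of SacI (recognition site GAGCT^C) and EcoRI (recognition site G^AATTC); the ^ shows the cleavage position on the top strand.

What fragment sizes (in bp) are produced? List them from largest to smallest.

SacI sites (GAGCTC) start at positions 102, 111, 129, 148.
SacI cuts after base 5 of each site (before the last base), so after positions 106, 115, 133, 152.
EcoRI sites (GAATTC) start at positions 32, 81.
EcoRI cuts after the first base of each site, so after positions 32, 81.
Combined cut positions: 32, 81, 106, 115, 133, 152.
Linear molecule, 6 cuts → 7 fragments:
  1–32 → 32 bp
  33–81 → 49 bp
  82–106 → 25 bp
  107–115 → 9 bp
  116–133 → 18 bp
  134–152 → 19 bp
  153–155 → 3 bp
Sorted largest to smallest: 49, 32, 25, 19, 18, 9, 3 bp.

49, 32, 25, 19, 18, 9, 3 bp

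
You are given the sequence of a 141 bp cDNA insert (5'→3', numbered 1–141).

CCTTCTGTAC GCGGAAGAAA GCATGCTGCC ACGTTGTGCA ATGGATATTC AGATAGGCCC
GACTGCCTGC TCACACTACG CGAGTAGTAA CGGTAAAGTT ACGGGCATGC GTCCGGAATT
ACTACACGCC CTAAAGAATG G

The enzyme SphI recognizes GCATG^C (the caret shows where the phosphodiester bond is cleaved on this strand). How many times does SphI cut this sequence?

GCATGC occurs starting at positions 21, 105.
SphI cuts at 2 sites.

2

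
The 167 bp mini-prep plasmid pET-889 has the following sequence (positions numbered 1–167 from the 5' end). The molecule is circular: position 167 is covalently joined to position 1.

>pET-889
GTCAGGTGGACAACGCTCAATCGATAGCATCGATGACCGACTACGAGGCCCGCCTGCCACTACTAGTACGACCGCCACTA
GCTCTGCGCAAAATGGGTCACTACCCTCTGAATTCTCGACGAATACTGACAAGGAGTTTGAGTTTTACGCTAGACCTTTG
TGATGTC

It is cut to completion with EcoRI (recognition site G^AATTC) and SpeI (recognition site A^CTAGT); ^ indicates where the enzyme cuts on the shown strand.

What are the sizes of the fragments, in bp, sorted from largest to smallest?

119, 48 bp

The EcoRI site (GAATTC) starts at position 110.
EcoRI cuts after the first base of each site, so after position 110.
The SpeI site (ACTAGT) starts at position 62.
SpeI cuts after the first base of each site, so after position 62.
Combined cut positions: 62, 110.
Circular molecule, 2 cuts → 2 fragments:
  63–110 → 48 bp
  111–167 then 1–62 → 57 + 62 = 119 bp
Sorted largest to smallest: 119, 48 bp.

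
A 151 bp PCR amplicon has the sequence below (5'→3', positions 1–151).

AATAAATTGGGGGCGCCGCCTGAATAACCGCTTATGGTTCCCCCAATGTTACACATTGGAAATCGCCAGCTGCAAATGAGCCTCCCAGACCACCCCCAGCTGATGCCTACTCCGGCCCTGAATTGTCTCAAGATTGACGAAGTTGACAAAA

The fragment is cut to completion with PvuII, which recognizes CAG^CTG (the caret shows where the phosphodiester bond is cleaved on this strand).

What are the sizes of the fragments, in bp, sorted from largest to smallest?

69, 52, 30 bp

PvuII sites (CAGCTG) start at positions 67, 97.
PvuII cuts after base 3 of each site, so after positions 69, 99.
Linear molecule, 2 cuts → 3 fragments:
  1–69 → 69 bp
  70–99 → 30 bp
  100–151 → 52 bp
Sorted largest to smallest: 69, 52, 30 bp.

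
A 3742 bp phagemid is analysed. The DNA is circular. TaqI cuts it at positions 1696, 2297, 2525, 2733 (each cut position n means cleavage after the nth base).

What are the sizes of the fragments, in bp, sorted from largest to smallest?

Circular molecule, 4 cuts → 4 fragments:
  2297 − 1696 = 601 bp
  2525 − 2297 = 228 bp
  2733 − 2525 = 208 bp
  wrap: 3742 − 2733 + 1696 = 2705 bp
Sorted largest to smallest: 2705, 601, 228, 208 bp.

2705, 601, 228, 208 bp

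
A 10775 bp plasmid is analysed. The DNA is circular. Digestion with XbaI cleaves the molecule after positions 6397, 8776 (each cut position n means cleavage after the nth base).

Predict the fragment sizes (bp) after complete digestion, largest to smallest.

Circular molecule, 2 cuts → 2 fragments:
  8776 − 6397 = 2379 bp
  wrap: 10775 − 8776 + 6397 = 8396 bp
Sorted largest to smallest: 8396, 2379 bp.

8396, 2379 bp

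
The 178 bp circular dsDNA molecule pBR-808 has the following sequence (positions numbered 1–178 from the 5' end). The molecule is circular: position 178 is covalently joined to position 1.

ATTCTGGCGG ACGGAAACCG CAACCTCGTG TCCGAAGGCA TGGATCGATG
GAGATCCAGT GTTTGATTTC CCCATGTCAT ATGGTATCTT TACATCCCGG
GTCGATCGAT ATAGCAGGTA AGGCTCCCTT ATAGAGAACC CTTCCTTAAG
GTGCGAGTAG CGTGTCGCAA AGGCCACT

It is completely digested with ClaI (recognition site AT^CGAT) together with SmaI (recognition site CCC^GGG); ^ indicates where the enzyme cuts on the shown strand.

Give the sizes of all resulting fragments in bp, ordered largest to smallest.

117, 53, 8 bp

ClaI sites (ATCGAT) start at positions 44, 105.
ClaI cuts after base 2 of each site, so after positions 45, 106.
The SmaI site (CCCGGG) starts at position 96.
SmaI cuts after base 3 of each site, so after position 98.
Combined cut positions: 45, 98, 106.
Circular molecule, 3 cuts → 3 fragments:
  46–98 → 53 bp
  99–106 → 8 bp
  107–178 then 1–45 → 72 + 45 = 117 bp
Sorted largest to smallest: 117, 53, 8 bp.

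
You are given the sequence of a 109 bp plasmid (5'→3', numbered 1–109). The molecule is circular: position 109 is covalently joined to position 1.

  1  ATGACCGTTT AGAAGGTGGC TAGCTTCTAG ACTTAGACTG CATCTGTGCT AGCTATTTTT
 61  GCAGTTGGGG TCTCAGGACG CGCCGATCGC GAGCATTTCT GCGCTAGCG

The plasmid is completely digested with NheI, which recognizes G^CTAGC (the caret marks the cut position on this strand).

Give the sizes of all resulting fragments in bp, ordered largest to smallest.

NheI sites (GCTAGC) start at positions 19, 48, 103.
NheI cuts after the first base of each site, so after positions 19, 48, 103.
Circular molecule, 3 cuts → 3 fragments:
  20–48 → 29 bp
  49–103 → 55 bp
  104–109 then 1–19 → 6 + 19 = 25 bp
Sorted largest to smallest: 55, 29, 25 bp.

55, 29, 25 bp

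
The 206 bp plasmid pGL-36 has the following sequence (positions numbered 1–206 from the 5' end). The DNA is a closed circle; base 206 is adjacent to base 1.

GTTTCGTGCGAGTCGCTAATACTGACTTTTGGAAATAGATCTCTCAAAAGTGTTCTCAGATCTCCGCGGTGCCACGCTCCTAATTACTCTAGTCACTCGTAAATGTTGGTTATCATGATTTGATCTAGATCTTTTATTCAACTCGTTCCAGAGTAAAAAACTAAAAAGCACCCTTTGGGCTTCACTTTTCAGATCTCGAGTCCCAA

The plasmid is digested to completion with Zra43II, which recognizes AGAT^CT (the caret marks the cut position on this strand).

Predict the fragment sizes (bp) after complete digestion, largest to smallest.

Zra43II sites (AGATCT) start at positions 37, 58, 127, 191.
Zra43II cuts after base 4 of each site, so after positions 40, 61, 130, 194.
Circular molecule, 4 cuts → 4 fragments:
  41–61 → 21 bp
  62–130 → 69 bp
  131–194 → 64 bp
  195–206 then 1–40 → 12 + 40 = 52 bp
Sorted largest to smallest: 69, 64, 52, 21 bp.

69, 64, 52, 21 bp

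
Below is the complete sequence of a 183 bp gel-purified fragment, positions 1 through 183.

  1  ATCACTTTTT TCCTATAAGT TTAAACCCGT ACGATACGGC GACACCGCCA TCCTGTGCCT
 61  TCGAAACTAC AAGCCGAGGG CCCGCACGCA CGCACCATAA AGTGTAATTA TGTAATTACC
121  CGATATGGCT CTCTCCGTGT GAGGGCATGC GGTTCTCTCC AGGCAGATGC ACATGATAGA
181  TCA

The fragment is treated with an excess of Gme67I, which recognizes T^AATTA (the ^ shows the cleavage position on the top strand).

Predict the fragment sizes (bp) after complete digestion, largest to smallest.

Gme67I sites (TAATTA) start at positions 105, 113.
Gme67I cuts after the first base of each site, so after positions 105, 113.
Linear molecule, 2 cuts → 3 fragments:
  1–105 → 105 bp
  106–113 → 8 bp
  114–183 → 70 bp
Sorted largest to smallest: 105, 70, 8 bp.

105, 70, 8 bp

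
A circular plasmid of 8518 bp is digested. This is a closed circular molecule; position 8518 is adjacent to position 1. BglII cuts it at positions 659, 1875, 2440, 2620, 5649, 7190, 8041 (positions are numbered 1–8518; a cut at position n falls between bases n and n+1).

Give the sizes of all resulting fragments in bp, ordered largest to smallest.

3029, 1541, 1216, 1136, 851, 565, 180 bp

Circular molecule, 7 cuts → 7 fragments:
  1875 − 659 = 1216 bp
  2440 − 1875 = 565 bp
  2620 − 2440 = 180 bp
  5649 − 2620 = 3029 bp
  7190 − 5649 = 1541 bp
  8041 − 7190 = 851 bp
  wrap: 8518 − 8041 + 659 = 1136 bp
Sorted largest to smallest: 3029, 1541, 1216, 1136, 851, 565, 180 bp.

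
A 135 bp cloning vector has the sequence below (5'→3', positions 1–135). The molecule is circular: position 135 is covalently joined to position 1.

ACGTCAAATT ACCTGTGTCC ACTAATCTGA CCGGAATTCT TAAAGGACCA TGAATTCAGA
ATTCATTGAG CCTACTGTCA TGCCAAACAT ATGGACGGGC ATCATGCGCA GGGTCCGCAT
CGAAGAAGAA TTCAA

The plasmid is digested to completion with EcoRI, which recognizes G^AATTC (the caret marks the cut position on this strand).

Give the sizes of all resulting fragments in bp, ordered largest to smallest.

69, 41, 18, 7 bp

EcoRI sites (GAATTC) start at positions 34, 52, 59, 128.
EcoRI cuts after the first base of each site, so after positions 34, 52, 59, 128.
Circular molecule, 4 cuts → 4 fragments:
  35–52 → 18 bp
  53–59 → 7 bp
  60–128 → 69 bp
  129–135 then 1–34 → 7 + 34 = 41 bp
Sorted largest to smallest: 69, 41, 18, 7 bp.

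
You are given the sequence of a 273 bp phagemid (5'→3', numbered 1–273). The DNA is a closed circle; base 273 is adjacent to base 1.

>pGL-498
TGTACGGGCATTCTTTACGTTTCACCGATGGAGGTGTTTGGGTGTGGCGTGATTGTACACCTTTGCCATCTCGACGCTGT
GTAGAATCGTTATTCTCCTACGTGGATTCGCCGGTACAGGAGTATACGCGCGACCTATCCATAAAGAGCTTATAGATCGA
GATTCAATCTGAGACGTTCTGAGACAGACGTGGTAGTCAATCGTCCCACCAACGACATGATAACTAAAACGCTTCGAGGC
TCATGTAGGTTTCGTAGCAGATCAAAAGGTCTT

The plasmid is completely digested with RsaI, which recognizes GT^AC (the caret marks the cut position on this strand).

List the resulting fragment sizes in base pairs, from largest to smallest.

161, 59, 53 bp

RsaI sites (GTAC) start at positions 2, 55, 114.
RsaI cuts after base 2 of each site, so after positions 3, 56, 115.
Circular molecule, 3 cuts → 3 fragments:
  4–56 → 53 bp
  57–115 → 59 bp
  116–273 then 1–3 → 158 + 3 = 161 bp
Sorted largest to smallest: 161, 59, 53 bp.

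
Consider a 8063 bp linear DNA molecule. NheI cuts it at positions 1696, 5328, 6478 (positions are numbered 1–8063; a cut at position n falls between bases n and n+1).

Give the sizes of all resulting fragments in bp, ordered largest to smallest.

Linear molecule, 3 cuts → 4 fragments:
  1696 − 0 = 1696 bp
  5328 − 1696 = 3632 bp
  6478 − 5328 = 1150 bp
  8063 − 6478 = 1585 bp
Sorted largest to smallest: 3632, 1696, 1585, 1150 bp.

3632, 1696, 1585, 1150 bp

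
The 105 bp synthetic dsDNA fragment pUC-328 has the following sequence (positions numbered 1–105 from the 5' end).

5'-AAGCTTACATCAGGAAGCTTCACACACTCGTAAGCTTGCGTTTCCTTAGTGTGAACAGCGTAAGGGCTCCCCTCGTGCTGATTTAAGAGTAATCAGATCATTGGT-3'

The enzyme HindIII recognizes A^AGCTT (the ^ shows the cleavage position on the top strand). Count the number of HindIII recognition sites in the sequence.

3

AAGCTT occurs starting at positions 1, 15, 32.
HindIII cuts at 3 sites.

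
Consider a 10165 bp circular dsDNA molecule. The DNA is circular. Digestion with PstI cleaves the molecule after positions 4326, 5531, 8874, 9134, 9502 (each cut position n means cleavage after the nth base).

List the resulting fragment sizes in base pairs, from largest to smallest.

4989, 3343, 1205, 368, 260 bp

Circular molecule, 5 cuts → 5 fragments:
  5531 − 4326 = 1205 bp
  8874 − 5531 = 3343 bp
  9134 − 8874 = 260 bp
  9502 − 9134 = 368 bp
  wrap: 10165 − 9502 + 4326 = 4989 bp
Sorted largest to smallest: 4989, 3343, 1205, 368, 260 bp.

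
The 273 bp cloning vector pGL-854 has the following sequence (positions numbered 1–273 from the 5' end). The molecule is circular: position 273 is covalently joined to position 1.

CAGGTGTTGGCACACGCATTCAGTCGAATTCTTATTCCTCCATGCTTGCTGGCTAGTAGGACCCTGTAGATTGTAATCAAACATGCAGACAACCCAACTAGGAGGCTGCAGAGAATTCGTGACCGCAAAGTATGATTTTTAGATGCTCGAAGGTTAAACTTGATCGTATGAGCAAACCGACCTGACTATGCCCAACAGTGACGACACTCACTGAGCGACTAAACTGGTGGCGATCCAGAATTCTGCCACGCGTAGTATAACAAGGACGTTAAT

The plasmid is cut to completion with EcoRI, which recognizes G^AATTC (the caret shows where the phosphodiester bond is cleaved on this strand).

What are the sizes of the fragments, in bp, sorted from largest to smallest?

125, 87, 61 bp

EcoRI sites (GAATTC) start at positions 26, 113, 238.
EcoRI cuts after the first base of each site, so after positions 26, 113, 238.
Circular molecule, 3 cuts → 3 fragments:
  27–113 → 87 bp
  114–238 → 125 bp
  239–273 then 1–26 → 35 + 26 = 61 bp
Sorted largest to smallest: 125, 87, 61 bp.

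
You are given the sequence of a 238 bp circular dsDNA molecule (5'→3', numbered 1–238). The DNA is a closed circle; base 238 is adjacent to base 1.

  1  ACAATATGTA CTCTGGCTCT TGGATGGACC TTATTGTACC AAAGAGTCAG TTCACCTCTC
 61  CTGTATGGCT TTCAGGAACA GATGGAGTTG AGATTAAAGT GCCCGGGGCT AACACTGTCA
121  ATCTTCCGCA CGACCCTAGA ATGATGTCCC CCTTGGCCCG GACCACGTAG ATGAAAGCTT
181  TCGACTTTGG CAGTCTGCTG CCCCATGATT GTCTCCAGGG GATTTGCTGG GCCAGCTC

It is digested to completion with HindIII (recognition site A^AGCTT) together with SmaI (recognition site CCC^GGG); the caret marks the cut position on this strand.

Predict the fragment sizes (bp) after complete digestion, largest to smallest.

167, 71 bp

The HindIII site (AAGCTT) starts at position 175.
HindIII cuts after the first base of each site, so after position 175.
The SmaI site (CCCGGG) starts at position 102.
SmaI cuts after base 3 of each site, so after position 104.
Combined cut positions: 104, 175.
Circular molecule, 2 cuts → 2 fragments:
  105–175 → 71 bp
  176–238 then 1–104 → 63 + 104 = 167 bp
Sorted largest to smallest: 167, 71 bp.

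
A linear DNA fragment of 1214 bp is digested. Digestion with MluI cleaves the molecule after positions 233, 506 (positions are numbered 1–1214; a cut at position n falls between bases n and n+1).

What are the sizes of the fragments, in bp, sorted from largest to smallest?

Linear molecule, 2 cuts → 3 fragments:
  233 − 0 = 233 bp
  506 − 233 = 273 bp
  1214 − 506 = 708 bp
Sorted largest to smallest: 708, 273, 233 bp.

708, 273, 233 bp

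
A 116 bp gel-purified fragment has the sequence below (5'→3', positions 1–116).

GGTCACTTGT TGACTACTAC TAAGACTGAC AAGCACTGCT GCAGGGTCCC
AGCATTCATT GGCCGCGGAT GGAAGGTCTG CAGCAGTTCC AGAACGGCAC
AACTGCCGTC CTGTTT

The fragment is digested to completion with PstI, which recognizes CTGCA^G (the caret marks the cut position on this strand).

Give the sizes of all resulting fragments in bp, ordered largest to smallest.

43, 39, 34 bp

PstI sites (CTGCAG) start at positions 39, 78.
PstI cuts after base 5 of each site (before the last base), so after positions 43, 82.
Linear molecule, 2 cuts → 3 fragments:
  1–43 → 43 bp
  44–82 → 39 bp
  83–116 → 34 bp
Sorted largest to smallest: 43, 39, 34 bp.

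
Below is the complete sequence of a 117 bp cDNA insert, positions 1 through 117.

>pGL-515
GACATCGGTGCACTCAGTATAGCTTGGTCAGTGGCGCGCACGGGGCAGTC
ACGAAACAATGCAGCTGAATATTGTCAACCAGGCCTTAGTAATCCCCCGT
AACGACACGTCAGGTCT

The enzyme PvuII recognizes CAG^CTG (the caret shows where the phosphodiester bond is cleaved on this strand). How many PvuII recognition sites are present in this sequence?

1

CAGCTG occurs starting at position 62.
PvuII cuts at 1 site.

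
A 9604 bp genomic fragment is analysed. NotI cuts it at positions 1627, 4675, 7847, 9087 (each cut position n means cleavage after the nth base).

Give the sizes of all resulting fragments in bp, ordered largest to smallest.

Linear molecule, 4 cuts → 5 fragments:
  1627 − 0 = 1627 bp
  4675 − 1627 = 3048 bp
  7847 − 4675 = 3172 bp
  9087 − 7847 = 1240 bp
  9604 − 9087 = 517 bp
Sorted largest to smallest: 3172, 3048, 1627, 1240, 517 bp.

3172, 3048, 1627, 1240, 517 bp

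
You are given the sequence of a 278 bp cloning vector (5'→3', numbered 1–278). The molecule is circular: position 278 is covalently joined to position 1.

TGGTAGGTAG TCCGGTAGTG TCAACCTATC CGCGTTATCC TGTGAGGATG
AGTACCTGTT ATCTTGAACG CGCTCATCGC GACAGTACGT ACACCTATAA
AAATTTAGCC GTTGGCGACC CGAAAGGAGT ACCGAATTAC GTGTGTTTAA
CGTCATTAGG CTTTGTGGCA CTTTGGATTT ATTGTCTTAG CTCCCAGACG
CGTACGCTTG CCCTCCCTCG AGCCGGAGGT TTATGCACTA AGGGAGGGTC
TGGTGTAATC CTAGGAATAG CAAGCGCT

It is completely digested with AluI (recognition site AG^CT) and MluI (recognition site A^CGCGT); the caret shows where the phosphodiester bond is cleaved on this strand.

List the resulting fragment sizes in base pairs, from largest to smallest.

270, 8 bp

The AluI site (AGCT) starts at position 189.
AluI cuts after base 2 of each site, so after position 190.
The MluI site (ACGCGT) starts at position 198.
MluI cuts after the first base of each site, so after position 198.
Combined cut positions: 190, 198.
Circular molecule, 2 cuts → 2 fragments:
  191–198 → 8 bp
  199–278 then 1–190 → 80 + 190 = 270 bp
Sorted largest to smallest: 270, 8 bp.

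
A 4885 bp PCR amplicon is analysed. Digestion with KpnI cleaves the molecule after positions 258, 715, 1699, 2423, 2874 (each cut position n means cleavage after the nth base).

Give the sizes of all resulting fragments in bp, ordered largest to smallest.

Linear molecule, 5 cuts → 6 fragments:
  258 − 0 = 258 bp
  715 − 258 = 457 bp
  1699 − 715 = 984 bp
  2423 − 1699 = 724 bp
  2874 − 2423 = 451 bp
  4885 − 2874 = 2011 bp
Sorted largest to smallest: 2011, 984, 724, 457, 451, 258 bp.

2011, 984, 724, 457, 451, 258 bp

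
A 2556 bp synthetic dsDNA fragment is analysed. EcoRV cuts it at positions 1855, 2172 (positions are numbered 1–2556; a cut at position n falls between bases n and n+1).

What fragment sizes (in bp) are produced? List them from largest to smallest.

Linear molecule, 2 cuts → 3 fragments:
  1855 − 0 = 1855 bp
  2172 − 1855 = 317 bp
  2556 − 2172 = 384 bp
Sorted largest to smallest: 1855, 384, 317 bp.

1855, 384, 317 bp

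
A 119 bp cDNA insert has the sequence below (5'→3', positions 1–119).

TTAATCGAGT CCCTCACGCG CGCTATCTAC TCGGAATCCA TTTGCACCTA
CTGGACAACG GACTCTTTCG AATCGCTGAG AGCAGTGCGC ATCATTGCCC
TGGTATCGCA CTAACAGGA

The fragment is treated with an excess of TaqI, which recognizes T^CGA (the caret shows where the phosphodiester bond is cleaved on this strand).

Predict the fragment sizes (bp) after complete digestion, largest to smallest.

63, 51, 5 bp

TaqI sites (TCGA) start at positions 5, 68.
TaqI cuts after the first base of each site, so after positions 5, 68.
Linear molecule, 2 cuts → 3 fragments:
  1–5 → 5 bp
  6–68 → 63 bp
  69–119 → 51 bp
Sorted largest to smallest: 63, 51, 5 bp.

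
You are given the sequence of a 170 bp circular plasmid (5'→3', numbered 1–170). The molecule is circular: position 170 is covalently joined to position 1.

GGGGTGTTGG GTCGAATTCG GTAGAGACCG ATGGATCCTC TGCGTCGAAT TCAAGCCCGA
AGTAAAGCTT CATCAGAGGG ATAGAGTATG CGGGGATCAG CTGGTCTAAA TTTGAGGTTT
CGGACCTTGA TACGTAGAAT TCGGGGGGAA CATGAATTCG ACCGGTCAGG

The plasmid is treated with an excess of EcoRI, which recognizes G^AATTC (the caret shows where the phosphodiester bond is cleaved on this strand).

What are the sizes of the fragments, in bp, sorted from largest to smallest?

90, 33, 30, 17 bp

EcoRI sites (GAATTC) start at positions 14, 47, 137, 154.
EcoRI cuts after the first base of each site, so after positions 14, 47, 137, 154.
Circular molecule, 4 cuts → 4 fragments:
  15–47 → 33 bp
  48–137 → 90 bp
  138–154 → 17 bp
  155–170 then 1–14 → 16 + 14 = 30 bp
Sorted largest to smallest: 90, 33, 30, 17 bp.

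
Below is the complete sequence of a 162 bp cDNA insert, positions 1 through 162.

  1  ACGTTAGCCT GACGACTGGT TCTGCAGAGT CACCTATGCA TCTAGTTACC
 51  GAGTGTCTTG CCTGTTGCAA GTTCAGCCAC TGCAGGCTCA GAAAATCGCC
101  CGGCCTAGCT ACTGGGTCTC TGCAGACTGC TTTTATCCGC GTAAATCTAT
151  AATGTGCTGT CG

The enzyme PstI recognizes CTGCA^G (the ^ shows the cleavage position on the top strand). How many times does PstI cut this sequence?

CTGCAG occurs starting at positions 22, 80, 120.
PstI cuts at 3 sites.

3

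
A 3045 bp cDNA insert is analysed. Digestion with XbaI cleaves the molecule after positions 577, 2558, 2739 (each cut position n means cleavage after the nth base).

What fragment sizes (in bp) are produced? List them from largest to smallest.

1981, 577, 306, 181 bp

Linear molecule, 3 cuts → 4 fragments:
  577 − 0 = 577 bp
  2558 − 577 = 1981 bp
  2739 − 2558 = 181 bp
  3045 − 2739 = 306 bp
Sorted largest to smallest: 1981, 577, 306, 181 bp.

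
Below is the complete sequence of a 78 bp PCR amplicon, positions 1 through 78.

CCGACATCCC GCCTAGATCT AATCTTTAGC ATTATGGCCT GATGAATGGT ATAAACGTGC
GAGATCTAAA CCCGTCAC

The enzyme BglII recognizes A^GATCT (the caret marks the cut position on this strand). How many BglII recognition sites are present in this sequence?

AGATCT occurs starting at positions 15, 62.
BglII cuts at 2 sites.

2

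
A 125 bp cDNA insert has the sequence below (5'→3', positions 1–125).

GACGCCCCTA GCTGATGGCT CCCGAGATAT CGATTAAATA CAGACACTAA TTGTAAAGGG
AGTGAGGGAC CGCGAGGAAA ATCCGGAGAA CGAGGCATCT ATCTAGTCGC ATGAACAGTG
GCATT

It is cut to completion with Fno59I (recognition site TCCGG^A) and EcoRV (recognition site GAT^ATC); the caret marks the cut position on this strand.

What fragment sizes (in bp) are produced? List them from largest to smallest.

58, 39, 28 bp

The Fno59I site (TCCGGA) starts at position 82.
Fno59I cuts after base 5 of each site (before the last base), so after position 86.
The EcoRV site (GATATC) starts at position 26.
EcoRV cuts after base 3 of each site, so after position 28.
Combined cut positions: 28, 86.
Linear molecule, 2 cuts → 3 fragments:
  1–28 → 28 bp
  29–86 → 58 bp
  87–125 → 39 bp
Sorted largest to smallest: 58, 39, 28 bp.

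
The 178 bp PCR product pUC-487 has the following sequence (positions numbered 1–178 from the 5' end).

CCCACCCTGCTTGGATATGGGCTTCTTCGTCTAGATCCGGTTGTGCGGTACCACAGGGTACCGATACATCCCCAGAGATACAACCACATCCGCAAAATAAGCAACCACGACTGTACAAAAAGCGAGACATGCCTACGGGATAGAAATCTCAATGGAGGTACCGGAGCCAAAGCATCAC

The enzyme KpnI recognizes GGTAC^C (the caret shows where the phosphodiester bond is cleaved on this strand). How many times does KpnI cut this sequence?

GGTACC occurs starting at positions 47, 57, 157.
KpnI cuts at 3 sites.

3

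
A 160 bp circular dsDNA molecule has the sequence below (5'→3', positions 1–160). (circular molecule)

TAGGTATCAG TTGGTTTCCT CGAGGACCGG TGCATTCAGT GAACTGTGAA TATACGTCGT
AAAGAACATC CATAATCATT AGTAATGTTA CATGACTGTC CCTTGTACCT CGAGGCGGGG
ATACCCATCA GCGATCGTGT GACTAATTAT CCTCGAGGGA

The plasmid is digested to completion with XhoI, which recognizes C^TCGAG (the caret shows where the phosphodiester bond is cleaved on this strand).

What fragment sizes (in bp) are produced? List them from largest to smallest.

90, 43, 27 bp

XhoI sites (CTCGAG) start at positions 19, 109, 152.
XhoI cuts after the first base of each site, so after positions 19, 109, 152.
Circular molecule, 3 cuts → 3 fragments:
  20–109 → 90 bp
  110–152 → 43 bp
  153–160 then 1–19 → 8 + 19 = 27 bp
Sorted largest to smallest: 90, 43, 27 bp.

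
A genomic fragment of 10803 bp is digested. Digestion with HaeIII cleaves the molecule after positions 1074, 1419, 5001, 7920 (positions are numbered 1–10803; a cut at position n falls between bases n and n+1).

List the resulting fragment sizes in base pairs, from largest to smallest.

Linear molecule, 4 cuts → 5 fragments:
  1074 − 0 = 1074 bp
  1419 − 1074 = 345 bp
  5001 − 1419 = 3582 bp
  7920 − 5001 = 2919 bp
  10803 − 7920 = 2883 bp
Sorted largest to smallest: 3582, 2919, 2883, 1074, 345 bp.

3582, 2919, 2883, 1074, 345 bp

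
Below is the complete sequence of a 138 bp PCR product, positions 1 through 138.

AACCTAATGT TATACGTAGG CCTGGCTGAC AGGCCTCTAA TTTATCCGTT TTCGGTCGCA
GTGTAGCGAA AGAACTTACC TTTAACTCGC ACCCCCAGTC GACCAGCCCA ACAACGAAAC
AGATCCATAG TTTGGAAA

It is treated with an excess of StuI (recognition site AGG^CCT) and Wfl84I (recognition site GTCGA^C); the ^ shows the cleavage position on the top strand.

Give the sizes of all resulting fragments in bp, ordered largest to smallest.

StuI sites (AGGCCT) start at positions 18, 31.
StuI cuts after base 3 of each site, so after positions 20, 33.
The Wfl84I site (GTCGAC) starts at position 98.
Wfl84I cuts after base 5 of each site (before the last base), so after position 102.
Combined cut positions: 20, 33, 102.
Linear molecule, 3 cuts → 4 fragments:
  1–20 → 20 bp
  21–33 → 13 bp
  34–102 → 69 bp
  103–138 → 36 bp
Sorted largest to smallest: 69, 36, 20, 13 bp.

69, 36, 20, 13 bp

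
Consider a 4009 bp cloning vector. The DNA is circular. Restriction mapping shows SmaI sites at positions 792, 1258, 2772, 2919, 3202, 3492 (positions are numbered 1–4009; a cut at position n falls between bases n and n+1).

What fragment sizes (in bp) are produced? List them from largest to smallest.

Circular molecule, 6 cuts → 6 fragments:
  1258 − 792 = 466 bp
  2772 − 1258 = 1514 bp
  2919 − 2772 = 147 bp
  3202 − 2919 = 283 bp
  3492 − 3202 = 290 bp
  wrap: 4009 − 3492 + 792 = 1309 bp
Sorted largest to smallest: 1514, 1309, 466, 290, 283, 147 bp.

1514, 1309, 466, 290, 283, 147 bp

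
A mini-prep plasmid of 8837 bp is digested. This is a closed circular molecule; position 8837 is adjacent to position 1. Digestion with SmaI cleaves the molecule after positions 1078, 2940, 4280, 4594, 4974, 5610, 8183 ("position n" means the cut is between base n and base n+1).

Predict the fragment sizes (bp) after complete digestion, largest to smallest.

2573, 1862, 1732, 1340, 636, 380, 314 bp

Circular molecule, 7 cuts → 7 fragments:
  2940 − 1078 = 1862 bp
  4280 − 2940 = 1340 bp
  4594 − 4280 = 314 bp
  4974 − 4594 = 380 bp
  5610 − 4974 = 636 bp
  8183 − 5610 = 2573 bp
  wrap: 8837 − 8183 + 1078 = 1732 bp
Sorted largest to smallest: 2573, 1862, 1732, 1340, 636, 380, 314 bp.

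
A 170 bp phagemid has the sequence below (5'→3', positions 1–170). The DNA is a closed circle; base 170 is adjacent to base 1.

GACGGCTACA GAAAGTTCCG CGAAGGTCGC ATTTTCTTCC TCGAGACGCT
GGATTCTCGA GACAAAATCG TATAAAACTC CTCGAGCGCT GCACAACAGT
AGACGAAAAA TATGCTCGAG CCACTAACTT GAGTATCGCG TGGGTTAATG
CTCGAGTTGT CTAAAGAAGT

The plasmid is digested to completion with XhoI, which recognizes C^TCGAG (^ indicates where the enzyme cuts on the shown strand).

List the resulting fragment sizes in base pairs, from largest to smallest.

59, 36, 34, 25, 16 bp

XhoI sites (CTCGAG) start at positions 40, 56, 81, 115, 151.
XhoI cuts after the first base of each site, so after positions 40, 56, 81, 115, 151.
Circular molecule, 5 cuts → 5 fragments:
  41–56 → 16 bp
  57–81 → 25 bp
  82–115 → 34 bp
  116–151 → 36 bp
  152–170 then 1–40 → 19 + 40 = 59 bp
Sorted largest to smallest: 59, 36, 34, 25, 16 bp.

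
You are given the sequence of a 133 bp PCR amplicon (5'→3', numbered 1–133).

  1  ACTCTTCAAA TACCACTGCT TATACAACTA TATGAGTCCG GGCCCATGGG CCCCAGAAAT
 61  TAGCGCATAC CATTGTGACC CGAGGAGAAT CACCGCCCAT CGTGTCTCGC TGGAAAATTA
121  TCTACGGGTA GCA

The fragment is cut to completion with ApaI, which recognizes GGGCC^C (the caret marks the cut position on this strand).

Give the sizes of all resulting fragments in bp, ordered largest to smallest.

ApaI sites (GGGCCC) start at positions 40, 48.
ApaI cuts after base 5 of each site (before the last base), so after positions 44, 52.
Linear molecule, 2 cuts → 3 fragments:
  1–44 → 44 bp
  45–52 → 8 bp
  53–133 → 81 bp
Sorted largest to smallest: 81, 44, 8 bp.

81, 44, 8 bp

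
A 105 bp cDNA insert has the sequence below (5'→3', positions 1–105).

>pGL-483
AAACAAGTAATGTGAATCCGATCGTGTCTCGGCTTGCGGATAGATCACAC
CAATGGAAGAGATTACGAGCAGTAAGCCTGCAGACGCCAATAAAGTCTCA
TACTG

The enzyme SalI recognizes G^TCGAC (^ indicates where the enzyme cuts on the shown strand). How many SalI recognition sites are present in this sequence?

No occurrence of GTCGAC is present in the sequence.
SalI does not cut: 0 sites.

0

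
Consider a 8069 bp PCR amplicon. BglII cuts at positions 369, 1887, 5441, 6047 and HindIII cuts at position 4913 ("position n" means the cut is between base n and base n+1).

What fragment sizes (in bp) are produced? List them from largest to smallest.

3026, 2022, 1518, 606, 528, 369 bp

Combined cut positions (sorted): 369, 1887, 4913, 5441, 6047.
Linear molecule, 5 cuts → 6 fragments:
  369 − 0 = 369 bp
  1887 − 369 = 1518 bp
  4913 − 1887 = 3026 bp
  5441 − 4913 = 528 bp
  6047 − 5441 = 606 bp
  8069 − 6047 = 2022 bp
Sorted largest to smallest: 3026, 2022, 1518, 606, 528, 369 bp.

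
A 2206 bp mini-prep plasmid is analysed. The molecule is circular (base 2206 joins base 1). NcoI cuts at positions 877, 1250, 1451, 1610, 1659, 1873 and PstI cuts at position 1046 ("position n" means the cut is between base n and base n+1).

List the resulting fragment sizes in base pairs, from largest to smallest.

Combined cut positions (sorted): 877, 1046, 1250, 1451, 1610, 1659, 1873.
Circular molecule, 7 cuts → 7 fragments:
  1046 − 877 = 169 bp
  1250 − 1046 = 204 bp
  1451 − 1250 = 201 bp
  1610 − 1451 = 159 bp
  1659 − 1610 = 49 bp
  1873 − 1659 = 214 bp
  wrap: 2206 − 1873 + 877 = 1210 bp
Sorted largest to smallest: 1210, 214, 204, 201, 169, 159, 49 bp.

1210, 214, 204, 201, 169, 159, 49 bp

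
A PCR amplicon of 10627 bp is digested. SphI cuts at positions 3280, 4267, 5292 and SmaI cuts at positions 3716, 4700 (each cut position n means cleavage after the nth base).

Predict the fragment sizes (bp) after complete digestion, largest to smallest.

Combined cut positions (sorted): 3280, 3716, 4267, 4700, 5292.
Linear molecule, 5 cuts → 6 fragments:
  3280 − 0 = 3280 bp
  3716 − 3280 = 436 bp
  4267 − 3716 = 551 bp
  4700 − 4267 = 433 bp
  5292 − 4700 = 592 bp
  10627 − 5292 = 5335 bp
Sorted largest to smallest: 5335, 3280, 592, 551, 436, 433 bp.

5335, 3280, 592, 551, 436, 433 bp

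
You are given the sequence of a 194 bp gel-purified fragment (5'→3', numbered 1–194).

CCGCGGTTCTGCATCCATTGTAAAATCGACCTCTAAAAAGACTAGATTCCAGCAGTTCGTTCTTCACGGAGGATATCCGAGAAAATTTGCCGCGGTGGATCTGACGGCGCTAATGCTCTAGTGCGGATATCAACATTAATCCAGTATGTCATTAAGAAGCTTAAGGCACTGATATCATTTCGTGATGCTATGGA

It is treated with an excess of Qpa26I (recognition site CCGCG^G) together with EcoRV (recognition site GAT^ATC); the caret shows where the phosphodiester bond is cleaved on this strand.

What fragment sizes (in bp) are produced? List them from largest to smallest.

Qpa26I sites (CCGCGG) start at positions 1, 90.
Qpa26I cuts after base 5 of each site (before the last base), so after positions 5, 94.
EcoRV sites (GATATC) start at positions 72, 126, 171.
EcoRV cuts after base 3 of each site, so after positions 74, 128, 173.
Combined cut positions: 5, 74, 94, 128, 173.
Linear molecule, 5 cuts → 6 fragments:
  1–5 → 5 bp
  6–74 → 69 bp
  75–94 → 20 bp
  95–128 → 34 bp
  129–173 → 45 bp
  174–194 → 21 bp
Sorted largest to smallest: 69, 45, 34, 21, 20, 5 bp.

69, 45, 34, 21, 20, 5 bp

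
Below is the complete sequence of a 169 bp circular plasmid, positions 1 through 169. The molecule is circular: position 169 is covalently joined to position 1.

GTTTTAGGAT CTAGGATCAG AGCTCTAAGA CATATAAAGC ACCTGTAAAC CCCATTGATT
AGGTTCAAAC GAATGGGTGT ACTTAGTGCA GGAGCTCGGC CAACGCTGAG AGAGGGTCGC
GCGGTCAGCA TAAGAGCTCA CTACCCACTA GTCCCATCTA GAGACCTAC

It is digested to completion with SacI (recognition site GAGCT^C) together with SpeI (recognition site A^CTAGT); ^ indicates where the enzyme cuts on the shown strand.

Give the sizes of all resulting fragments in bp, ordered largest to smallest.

SacI sites (GAGCTC) start at positions 20, 92, 134.
SacI cuts after base 5 of each site (before the last base), so after positions 24, 96, 138.
The SpeI site (ACTAGT) starts at position 147.
SpeI cuts after the first base of each site, so after position 147.
Combined cut positions: 24, 96, 138, 147.
Circular molecule, 4 cuts → 4 fragments:
  25–96 → 72 bp
  97–138 → 42 bp
  139–147 → 9 bp
  148–169 then 1–24 → 22 + 24 = 46 bp
Sorted largest to smallest: 72, 46, 42, 9 bp.

72, 46, 42, 9 bp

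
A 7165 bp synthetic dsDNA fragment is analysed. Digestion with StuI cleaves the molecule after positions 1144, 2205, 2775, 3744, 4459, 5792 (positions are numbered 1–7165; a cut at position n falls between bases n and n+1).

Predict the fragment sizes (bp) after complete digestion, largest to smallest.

1373, 1333, 1144, 1061, 969, 715, 570 bp

Linear molecule, 6 cuts → 7 fragments:
  1144 − 0 = 1144 bp
  2205 − 1144 = 1061 bp
  2775 − 2205 = 570 bp
  3744 − 2775 = 969 bp
  4459 − 3744 = 715 bp
  5792 − 4459 = 1333 bp
  7165 − 5792 = 1373 bp
Sorted largest to smallest: 1373, 1333, 1144, 1061, 969, 715, 570 bp.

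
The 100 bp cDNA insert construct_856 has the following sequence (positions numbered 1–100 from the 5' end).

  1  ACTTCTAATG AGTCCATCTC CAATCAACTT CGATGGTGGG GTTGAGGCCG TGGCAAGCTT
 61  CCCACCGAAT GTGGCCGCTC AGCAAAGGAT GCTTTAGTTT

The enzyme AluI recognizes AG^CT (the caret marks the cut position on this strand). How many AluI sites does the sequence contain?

1

AGCT occurs starting at position 56.
AluI cuts at 1 site.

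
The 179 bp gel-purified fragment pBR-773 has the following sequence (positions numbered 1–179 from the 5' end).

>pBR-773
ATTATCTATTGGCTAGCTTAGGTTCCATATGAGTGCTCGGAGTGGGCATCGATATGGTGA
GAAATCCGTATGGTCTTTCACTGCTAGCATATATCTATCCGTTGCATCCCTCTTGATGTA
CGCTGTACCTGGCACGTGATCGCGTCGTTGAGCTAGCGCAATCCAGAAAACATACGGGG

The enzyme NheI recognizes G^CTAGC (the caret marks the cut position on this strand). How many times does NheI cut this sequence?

GCTAGC occurs starting at positions 12, 83, 152.
NheI cuts at 3 sites.

3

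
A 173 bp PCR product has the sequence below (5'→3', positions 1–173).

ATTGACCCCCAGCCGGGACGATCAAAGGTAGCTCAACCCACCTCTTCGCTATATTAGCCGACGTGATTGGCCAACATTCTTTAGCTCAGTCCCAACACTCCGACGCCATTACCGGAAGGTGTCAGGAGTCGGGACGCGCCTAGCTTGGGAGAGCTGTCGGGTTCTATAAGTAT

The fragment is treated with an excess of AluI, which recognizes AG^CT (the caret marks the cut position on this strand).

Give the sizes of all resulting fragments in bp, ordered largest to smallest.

AluI sites (AGCT) start at positions 30, 83, 142, 152.
AluI cuts after base 2 of each site, so after positions 31, 84, 143, 153.
Linear molecule, 4 cuts → 5 fragments:
  1–31 → 31 bp
  32–84 → 53 bp
  85–143 → 59 bp
  144–153 → 10 bp
  154–173 → 20 bp
Sorted largest to smallest: 59, 53, 31, 20, 10 bp.

59, 53, 31, 20, 10 bp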